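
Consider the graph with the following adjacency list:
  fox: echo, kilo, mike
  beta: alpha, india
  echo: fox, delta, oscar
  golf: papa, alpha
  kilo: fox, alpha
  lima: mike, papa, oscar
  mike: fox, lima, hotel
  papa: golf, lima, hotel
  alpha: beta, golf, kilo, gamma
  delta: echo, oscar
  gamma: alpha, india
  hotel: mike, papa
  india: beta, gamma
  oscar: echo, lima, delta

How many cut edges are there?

0

The edges on the cycle alpha-beta-india-gamma-alpha are not bridges since each lies on that cycle.
Every edge lies on some cycle, so there are no bridges.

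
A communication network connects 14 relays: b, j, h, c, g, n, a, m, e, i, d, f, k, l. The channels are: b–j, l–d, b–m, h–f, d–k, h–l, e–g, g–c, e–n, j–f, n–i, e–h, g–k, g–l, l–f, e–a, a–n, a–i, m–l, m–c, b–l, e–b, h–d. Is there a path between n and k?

Yes

From n we can reach a, b, c, d, e, f, g, h, i, j, k, l, m, n, which includes k.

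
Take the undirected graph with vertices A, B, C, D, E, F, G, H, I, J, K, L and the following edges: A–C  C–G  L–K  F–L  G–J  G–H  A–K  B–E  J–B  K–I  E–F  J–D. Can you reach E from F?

Yes

From F we can reach A, B, C, D, E, F, G, H, I, J, K, L, which includes E.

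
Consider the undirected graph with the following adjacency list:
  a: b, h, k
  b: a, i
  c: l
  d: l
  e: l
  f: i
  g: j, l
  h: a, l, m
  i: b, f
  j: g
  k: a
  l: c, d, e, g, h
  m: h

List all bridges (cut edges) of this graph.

a-b, a-h, a-k, b-i, c-l, d-l, e-l, f-i, g-j, g-l, h-l, h-m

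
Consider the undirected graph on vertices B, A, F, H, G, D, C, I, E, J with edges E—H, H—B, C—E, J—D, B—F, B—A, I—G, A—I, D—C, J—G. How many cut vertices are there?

1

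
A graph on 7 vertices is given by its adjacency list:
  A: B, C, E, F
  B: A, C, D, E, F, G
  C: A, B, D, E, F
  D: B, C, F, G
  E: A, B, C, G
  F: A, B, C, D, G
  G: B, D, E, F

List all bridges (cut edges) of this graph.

none

The edges on the cycle C-F-A-C are not bridges since each lies on that cycle.
Every edge lies on some cycle, so there are no bridges.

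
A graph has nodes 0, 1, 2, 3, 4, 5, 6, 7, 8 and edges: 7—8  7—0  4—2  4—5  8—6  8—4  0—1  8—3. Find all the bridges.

removing 4—5 disconnects 4 from 5; removing 7—0 disconnects 7 from 0; removing 2—4 disconnects 2 from 4; removing 8—6 disconnects 8 from 6 — these are bridges.
In total 8 edges are bridges.

0-1, 0-7, 2-4, 3-8, 4-5, 4-8, 6-8, 7-8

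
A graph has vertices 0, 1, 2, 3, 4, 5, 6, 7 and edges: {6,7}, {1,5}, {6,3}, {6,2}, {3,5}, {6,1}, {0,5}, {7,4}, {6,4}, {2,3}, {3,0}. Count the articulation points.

Removing 6 increases the component count from 1 to 2, so 6 is a cut vertex.
By contrast removing 5 leaves 1 component; it is not a cut vertex. No other vertex is a cut vertex either.

1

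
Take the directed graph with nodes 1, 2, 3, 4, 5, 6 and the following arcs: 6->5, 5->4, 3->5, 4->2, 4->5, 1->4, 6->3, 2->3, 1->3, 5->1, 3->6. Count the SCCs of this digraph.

1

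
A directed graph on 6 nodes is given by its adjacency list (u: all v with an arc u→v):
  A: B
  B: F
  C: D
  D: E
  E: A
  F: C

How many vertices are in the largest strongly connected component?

{A, B, C, D, E, F} are all mutually reachable — one SCC of size 6.
The largest has 6 vertices.

6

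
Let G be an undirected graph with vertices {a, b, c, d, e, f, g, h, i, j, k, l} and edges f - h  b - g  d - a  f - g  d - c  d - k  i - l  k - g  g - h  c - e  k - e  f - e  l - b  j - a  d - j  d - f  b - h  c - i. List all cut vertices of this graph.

d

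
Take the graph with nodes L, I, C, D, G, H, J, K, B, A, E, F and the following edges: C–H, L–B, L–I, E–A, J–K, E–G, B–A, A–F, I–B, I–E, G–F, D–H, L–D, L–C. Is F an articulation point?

Deleting F leaves 2 components (was 2), so F is not a cut vertex.

No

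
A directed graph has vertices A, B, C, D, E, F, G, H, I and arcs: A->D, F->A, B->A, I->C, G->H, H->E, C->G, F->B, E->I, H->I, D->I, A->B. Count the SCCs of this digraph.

4

{C, E, G, H, I} are all mutually reachable — one SCC of size 5.
{A, B} are all mutually reachable — one SCC of size 2.
{F} is an SCC by itself.
{D} is an SCC by itself.
That gives 4 strongly connected components.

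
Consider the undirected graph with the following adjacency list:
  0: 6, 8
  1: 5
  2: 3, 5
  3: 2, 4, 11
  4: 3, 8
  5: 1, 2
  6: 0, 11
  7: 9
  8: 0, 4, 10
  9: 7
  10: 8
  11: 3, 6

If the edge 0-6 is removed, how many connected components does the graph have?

2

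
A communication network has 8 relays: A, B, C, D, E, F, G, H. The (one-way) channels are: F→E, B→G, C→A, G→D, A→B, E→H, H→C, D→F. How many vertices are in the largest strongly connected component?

8

{A, B, C, D, E, F, G, H} are all mutually reachable — one SCC of size 8.
The largest has 8 vertices.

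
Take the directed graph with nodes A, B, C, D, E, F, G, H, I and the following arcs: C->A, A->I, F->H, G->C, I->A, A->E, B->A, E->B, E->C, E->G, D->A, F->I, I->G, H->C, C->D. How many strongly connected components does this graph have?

3

{A, B, C, D, E, G, I} are all mutually reachable — one SCC of size 7.
{H} is an SCC by itself.
{F} is an SCC by itself.
That gives 3 strongly connected components.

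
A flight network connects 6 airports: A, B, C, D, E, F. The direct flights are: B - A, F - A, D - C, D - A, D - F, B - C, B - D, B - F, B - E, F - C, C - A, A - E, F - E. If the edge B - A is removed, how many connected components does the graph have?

B and A are still connected via B-D-A, so the component count stays at 1.

1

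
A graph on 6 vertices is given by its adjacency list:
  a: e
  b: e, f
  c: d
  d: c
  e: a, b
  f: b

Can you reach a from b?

From b we can reach a, b, e, f, which includes a.

Yes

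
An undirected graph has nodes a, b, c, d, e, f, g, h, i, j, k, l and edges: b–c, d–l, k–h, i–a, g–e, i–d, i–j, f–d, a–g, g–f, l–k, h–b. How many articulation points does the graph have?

Removing b increases the component count from 1 to 2, so b is a cut vertex.
Removing d increases the component count from 1 to 2, so d is a cut vertex.
Removing g increases the component count from 1 to 2, so g is a cut vertex.
Likewise h, i, k, l are cut vertices.
By contrast removing a leaves 1 component; it is not a cut vertex. No other vertex is a cut vertex either.

7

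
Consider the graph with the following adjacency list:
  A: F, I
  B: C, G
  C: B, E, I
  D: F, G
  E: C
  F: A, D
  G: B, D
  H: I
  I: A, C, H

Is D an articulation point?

No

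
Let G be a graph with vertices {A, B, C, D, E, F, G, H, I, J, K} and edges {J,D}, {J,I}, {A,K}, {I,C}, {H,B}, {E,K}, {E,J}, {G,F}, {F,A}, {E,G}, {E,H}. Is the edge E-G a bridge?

After removing E-G, the path E-K-A-F-G still connects them, so the edge is not a bridge.

No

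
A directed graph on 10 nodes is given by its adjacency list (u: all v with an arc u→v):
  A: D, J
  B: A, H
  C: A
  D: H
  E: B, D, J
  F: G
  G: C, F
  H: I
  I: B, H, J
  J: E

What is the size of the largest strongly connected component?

7

{A, B, D, E, H, I, J} are all mutually reachable — one SCC of size 7.
{F, G} are all mutually reachable — one SCC of size 2.
{C} is an SCC by itself.
The largest has 7 vertices.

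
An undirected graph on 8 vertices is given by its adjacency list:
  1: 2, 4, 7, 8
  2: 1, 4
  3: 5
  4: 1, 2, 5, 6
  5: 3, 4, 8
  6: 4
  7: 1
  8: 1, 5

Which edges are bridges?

1-7, 3-5, 4-6

The edges on the cycle 1-4-5-8-1 are not bridges since each lies on that cycle.
But removing 1-7 disconnects 1 from 7; removing 4-6 disconnects 4 from 6; removing 3-5 disconnects 3 from 5 — these are bridges.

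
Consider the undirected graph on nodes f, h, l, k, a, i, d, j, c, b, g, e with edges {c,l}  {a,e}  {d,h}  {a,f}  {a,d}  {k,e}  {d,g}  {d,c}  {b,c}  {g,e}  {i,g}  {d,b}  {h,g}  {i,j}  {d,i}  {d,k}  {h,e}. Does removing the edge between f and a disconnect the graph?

Removing f-a leaves no path between f and a: the component count goes from 1 to 2. So it is a bridge.

Yes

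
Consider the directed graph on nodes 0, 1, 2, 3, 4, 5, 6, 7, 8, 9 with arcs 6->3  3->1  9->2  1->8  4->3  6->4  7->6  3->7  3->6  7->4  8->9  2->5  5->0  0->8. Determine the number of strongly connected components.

{0, 2, 5, 8, 9} are all mutually reachable — one SCC of size 5.
{3, 4, 6, 7} are all mutually reachable — one SCC of size 4.
{1} is an SCC by itself.
That gives 3 strongly connected components.

3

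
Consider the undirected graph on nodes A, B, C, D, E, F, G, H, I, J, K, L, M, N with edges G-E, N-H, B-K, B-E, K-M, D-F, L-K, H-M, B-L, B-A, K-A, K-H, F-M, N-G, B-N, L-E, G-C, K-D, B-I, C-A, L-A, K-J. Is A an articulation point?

No

Deleting A leaves 1 component (was 1) (its neighbors B, C, K, L remain connected to each other), so A is not a cut vertex.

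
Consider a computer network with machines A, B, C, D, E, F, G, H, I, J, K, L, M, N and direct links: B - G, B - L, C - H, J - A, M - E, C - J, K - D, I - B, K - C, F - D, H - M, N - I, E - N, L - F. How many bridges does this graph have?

3

The edges on the cycle K-C-H-M-E-N-I-B-L-F-D-K are not bridges since each lies on that cycle.
But removing C - J disconnects C from J; removing G - B disconnects G from B; removing J - A disconnects J from A — these are bridges.
That makes 3 bridges.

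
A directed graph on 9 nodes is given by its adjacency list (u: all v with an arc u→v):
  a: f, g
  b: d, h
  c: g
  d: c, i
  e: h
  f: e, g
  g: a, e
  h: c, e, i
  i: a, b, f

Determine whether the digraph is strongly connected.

Yes

From g we can reach every vertex (a, b, c, d, e, f, g, h, i), and every vertex can reach g (a, b, c, d, e, f, g, h, i). So the whole graph is one strongly connected component.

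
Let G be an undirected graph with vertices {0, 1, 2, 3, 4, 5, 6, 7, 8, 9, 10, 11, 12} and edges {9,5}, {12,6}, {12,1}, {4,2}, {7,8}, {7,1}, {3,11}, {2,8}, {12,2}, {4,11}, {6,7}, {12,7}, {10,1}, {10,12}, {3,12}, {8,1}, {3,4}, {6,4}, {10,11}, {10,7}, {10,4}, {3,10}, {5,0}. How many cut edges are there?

The edges on the cycle 3-10-4-2-8-7-12-3 are not bridges since each lies on that cycle.
But removing 9—5 disconnects 9 from 5; removing 5—0 disconnects 5 from 0 — these are bridges.
That makes 2 bridges.

2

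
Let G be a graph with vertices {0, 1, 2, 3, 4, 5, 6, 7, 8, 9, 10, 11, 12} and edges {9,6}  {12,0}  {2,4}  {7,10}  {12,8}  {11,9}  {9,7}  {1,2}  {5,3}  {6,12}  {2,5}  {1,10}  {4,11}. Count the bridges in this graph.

6

The edges on the cycle 1-2-4-11-9-7-10-1 are not bridges since each lies on that cycle.
But removing 12—6 disconnects 12 from 6; removing 5—3 disconnects 5 from 3; removing 5—2 disconnects 5 from 2; removing 12—8 disconnects 12 from 8 — these are bridges.
In total 6 edges are bridges.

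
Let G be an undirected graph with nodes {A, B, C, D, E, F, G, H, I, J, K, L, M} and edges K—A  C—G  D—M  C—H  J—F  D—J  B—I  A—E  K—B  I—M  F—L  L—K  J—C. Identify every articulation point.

Removing A increases the component count from 1 to 2, so A is a cut vertex.
Removing C increases the component count from 1 to 3, so C is a cut vertex.
Removing J increases the component count from 1 to 2, so J is a cut vertex.
Likewise K is a cut vertex.
By contrast removing H leaves 1 component; it is not a cut vertex. No other vertex is a cut vertex either.

A, C, J, K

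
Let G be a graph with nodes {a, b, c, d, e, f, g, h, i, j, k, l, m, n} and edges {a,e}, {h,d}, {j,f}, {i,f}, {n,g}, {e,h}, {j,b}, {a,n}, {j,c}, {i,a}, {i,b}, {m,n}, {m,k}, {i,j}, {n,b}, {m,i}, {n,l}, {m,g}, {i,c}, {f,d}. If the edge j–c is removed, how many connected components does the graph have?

1

j and c are still connected via j-i-c, so the component count stays at 1.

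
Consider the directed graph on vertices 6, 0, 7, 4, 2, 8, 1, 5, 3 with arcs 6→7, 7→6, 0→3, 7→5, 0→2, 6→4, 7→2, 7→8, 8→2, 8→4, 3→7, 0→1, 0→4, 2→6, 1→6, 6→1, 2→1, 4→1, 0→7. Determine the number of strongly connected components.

4

{1, 2, 4, 6, 7, 8} are all mutually reachable — one SCC of size 6.
{3} is an SCC by itself.
{5} is an SCC by itself.
{0} is an SCC by itself.
That gives 4 strongly connected components.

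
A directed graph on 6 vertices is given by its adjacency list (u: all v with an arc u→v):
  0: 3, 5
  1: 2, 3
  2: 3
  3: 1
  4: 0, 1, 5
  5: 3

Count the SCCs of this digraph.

{1, 2, 3} are all mutually reachable — one SCC of size 3.
{5} is an SCC by itself.
{0} is an SCC by itself.
{4} is an SCC by itself.
That gives 4 strongly connected components.

4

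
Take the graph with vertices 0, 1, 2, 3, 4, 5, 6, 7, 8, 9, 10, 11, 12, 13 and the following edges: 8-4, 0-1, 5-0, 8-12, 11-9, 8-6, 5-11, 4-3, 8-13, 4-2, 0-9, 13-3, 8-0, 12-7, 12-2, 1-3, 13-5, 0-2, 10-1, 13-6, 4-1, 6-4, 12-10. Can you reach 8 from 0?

Yes

From 0 we can reach 0, 1, 2, 3, 4, 5, 6, 7, 8, 9, 10, 11, 12, 13, which includes 8.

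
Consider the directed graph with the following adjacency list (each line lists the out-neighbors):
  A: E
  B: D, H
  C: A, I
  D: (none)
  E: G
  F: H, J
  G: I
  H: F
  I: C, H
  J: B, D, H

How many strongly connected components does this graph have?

{A, C, E, G, I} are all mutually reachable — one SCC of size 5.
{B, F, H, J} are all mutually reachable — one SCC of size 4.
{D} is an SCC by itself.
That gives 3 strongly connected components.

3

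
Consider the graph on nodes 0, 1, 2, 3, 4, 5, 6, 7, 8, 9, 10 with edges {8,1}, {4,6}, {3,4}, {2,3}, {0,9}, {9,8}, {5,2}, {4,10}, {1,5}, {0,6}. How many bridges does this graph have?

The edges on the cycle 0-9-8-1-5-2-3-4-6-0 are not bridges since each lies on that cycle.
But removing 10–4 disconnects 10 from 4 — this is a bridge.

1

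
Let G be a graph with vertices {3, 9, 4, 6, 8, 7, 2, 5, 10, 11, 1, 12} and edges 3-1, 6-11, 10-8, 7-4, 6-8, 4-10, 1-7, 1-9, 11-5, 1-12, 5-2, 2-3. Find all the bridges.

1-12, 1-9

The edges on the cycle 6-11-5-2-3-1-7-4-10-8-6 are not bridges since each lies on that cycle.
But removing 9-1 disconnects 9 from 1; removing 12-1 disconnects 12 from 1 — these are bridges.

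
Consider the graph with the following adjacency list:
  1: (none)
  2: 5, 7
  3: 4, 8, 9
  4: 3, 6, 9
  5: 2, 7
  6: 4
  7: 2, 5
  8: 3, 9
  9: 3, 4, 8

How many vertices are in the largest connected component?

5

1 is isolated — a component by itself.
Starting from 2 we can reach 2, 5, 7. That is one component of size 3.
Starting from 3 we can reach 3, 4, 6, 8, 9. That is one component of size 5.
The largest has 5 vertices.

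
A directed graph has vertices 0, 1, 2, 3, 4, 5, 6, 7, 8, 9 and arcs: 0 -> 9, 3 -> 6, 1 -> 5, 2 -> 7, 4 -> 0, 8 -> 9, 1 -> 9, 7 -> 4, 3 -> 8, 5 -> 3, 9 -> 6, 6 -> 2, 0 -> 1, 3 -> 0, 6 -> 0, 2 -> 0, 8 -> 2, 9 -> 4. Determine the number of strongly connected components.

1

{0, 1, 2, 3, 4, 5, 6, 7, 8, 9} are all mutually reachable — one SCC of size 10.
That gives 1 strongly connected component.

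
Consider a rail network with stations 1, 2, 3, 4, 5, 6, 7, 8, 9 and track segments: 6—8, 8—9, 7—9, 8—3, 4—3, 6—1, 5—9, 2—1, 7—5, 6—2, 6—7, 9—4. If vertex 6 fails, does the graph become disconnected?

Deleting 6 raises the number of components from 1 to 2, so 6 is a cut vertex.

Yes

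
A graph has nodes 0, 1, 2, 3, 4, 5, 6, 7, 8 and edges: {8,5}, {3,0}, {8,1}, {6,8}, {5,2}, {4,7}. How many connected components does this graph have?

3

Starting from 0 we can reach 0, 3. That is one component of size 2.
Starting from 4 we can reach 4, 7. That is one component of size 2.
Starting from 1 we can reach 1, 2, 5, 6, 8. That is one component of size 5.
Total: 3 components.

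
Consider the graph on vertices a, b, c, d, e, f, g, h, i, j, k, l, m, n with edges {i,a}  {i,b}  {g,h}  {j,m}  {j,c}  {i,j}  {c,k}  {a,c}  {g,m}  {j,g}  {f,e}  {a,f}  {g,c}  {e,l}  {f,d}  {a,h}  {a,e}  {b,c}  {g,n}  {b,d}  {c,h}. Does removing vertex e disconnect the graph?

Yes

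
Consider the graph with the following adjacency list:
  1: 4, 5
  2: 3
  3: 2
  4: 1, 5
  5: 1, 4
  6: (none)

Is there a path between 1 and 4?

Yes

From 1 we can reach 1, 4, 5, which includes 4.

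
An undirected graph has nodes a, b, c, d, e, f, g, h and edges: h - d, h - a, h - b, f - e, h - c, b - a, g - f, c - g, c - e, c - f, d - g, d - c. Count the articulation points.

Removing h increases the component count from 1 to 2, so h is a cut vertex.
By contrast removing a leaves 1 component; it is not a cut vertex. No other vertex is a cut vertex either.

1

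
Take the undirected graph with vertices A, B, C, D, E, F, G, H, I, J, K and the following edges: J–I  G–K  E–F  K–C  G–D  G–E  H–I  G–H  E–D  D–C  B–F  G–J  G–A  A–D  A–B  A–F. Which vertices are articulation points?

G

Removing G increases the component count from 1 to 2, so G is a cut vertex.
By contrast removing D leaves 1 component; it is not a cut vertex. No other vertex is a cut vertex either.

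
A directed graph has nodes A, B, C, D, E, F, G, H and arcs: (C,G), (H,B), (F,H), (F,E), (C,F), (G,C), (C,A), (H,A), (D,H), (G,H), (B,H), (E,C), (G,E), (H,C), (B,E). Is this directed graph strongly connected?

No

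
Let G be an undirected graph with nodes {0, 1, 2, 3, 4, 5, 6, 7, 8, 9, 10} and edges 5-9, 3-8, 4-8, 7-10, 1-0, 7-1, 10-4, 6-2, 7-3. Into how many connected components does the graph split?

Starting from 5 we can reach 5, 9. That is one component of size 2.
Starting from 2 we can reach 2, 6. That is one component of size 2.
Starting from 0 we can reach 0, 1, 3, 4, 7, 8, 10. That is one component of size 7.
Total: 3 components.

3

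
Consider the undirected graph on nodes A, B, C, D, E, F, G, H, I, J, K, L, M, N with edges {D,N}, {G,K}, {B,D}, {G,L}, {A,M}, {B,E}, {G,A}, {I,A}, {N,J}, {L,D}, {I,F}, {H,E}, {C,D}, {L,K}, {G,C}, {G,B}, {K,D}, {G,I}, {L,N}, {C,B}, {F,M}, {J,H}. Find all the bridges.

The edges on the cycle G-L-K-G are not bridges since each lies on that cycle.
Every edge lies on some cycle, so there are no bridges.

none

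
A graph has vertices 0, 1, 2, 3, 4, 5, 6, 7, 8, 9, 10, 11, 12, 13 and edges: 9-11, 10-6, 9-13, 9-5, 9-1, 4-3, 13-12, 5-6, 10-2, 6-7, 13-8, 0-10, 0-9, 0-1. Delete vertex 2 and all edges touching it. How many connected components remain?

2

With 2 gone, the remaining components are: {3, 4}; {0, 1, 5, 6, 7, 8, 9, 10, 11, 12, 13}.
That is 2 components.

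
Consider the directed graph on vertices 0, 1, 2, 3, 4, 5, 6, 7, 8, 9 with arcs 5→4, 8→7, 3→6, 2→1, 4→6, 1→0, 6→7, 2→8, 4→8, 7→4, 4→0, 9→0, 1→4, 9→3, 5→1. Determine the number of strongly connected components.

{4, 6, 7, 8} are all mutually reachable — one SCC of size 4.
{9} is an SCC by itself.
{5} is an SCC by itself.
{2} is an SCC by itself.
{1} is an SCC by itself.
(and 2 more singleton SCCs)
That gives 7 strongly connected components.

7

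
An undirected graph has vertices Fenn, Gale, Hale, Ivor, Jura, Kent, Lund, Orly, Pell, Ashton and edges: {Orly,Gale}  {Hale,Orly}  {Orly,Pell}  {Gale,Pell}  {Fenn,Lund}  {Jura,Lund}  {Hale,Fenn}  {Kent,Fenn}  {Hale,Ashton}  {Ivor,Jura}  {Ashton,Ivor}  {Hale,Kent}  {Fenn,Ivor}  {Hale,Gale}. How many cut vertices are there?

Removing Hale increases the component count from 1 to 2, so Hale is a cut vertex.
By contrast removing Fenn leaves 1 component; it is not a cut vertex. No other vertex is a cut vertex either.

1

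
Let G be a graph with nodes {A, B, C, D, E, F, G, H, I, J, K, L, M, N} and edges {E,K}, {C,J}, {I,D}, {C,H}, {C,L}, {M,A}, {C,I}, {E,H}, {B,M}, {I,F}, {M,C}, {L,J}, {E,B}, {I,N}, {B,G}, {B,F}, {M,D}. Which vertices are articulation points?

B, C, E, I, M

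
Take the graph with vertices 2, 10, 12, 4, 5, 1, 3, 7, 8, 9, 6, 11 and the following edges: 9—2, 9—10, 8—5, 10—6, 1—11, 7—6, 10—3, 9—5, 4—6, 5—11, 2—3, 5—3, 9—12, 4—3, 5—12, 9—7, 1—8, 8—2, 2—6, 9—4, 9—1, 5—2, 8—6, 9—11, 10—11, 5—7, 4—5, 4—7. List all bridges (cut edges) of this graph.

The edges on the cycle 9-1-8-6-4-9 are not bridges since each lies on that cycle.
Every edge lies on some cycle, so there are no bridges.

none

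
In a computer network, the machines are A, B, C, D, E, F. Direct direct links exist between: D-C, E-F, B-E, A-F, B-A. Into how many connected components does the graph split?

Starting from C we can reach C, D. That is one component of size 2.
Starting from A we can reach A, B, E, F. That is one component of size 4.
Total: 2 components.

2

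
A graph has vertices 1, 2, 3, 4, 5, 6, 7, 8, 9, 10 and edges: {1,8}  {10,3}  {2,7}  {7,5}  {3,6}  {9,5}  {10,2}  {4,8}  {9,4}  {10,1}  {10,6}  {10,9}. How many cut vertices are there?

Removing 10 increases the component count from 1 to 2, so 10 is a cut vertex.
By contrast removing 1 leaves 1 component; it is not a cut vertex. No other vertex is a cut vertex either.

1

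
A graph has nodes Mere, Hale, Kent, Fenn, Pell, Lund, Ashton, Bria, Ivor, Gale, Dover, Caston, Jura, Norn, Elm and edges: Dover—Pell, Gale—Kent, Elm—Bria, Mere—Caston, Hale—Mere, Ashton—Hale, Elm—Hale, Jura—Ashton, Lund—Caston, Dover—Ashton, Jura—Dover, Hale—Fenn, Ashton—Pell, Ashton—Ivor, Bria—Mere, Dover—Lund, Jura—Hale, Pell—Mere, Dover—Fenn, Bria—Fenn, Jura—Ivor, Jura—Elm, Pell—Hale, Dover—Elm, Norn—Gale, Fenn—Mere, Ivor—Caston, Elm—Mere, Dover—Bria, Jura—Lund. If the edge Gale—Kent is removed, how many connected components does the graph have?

3

Before removal there are 2 components.
Gale—Kent is a bridge — removing it separates Gale's side from Kent's side.
After removal: 3 components.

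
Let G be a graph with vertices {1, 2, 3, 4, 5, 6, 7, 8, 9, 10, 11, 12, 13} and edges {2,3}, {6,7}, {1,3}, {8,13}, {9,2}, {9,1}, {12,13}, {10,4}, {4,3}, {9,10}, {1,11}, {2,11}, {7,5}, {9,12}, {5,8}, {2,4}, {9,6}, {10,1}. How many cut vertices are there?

1

Removing 9 increases the component count from 1 to 2, so 9 is a cut vertex.
By contrast removing 10 leaves 1 component; it is not a cut vertex. No other vertex is a cut vertex either.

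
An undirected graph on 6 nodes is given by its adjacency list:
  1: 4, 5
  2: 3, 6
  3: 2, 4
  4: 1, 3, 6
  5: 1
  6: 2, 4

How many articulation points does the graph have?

2

Removing 1 increases the component count from 1 to 2, so 1 is a cut vertex.
Removing 4 increases the component count from 1 to 2, so 4 is a cut vertex.
By contrast removing 6 leaves 1 component; it is not a cut vertex. No other vertex is a cut vertex either.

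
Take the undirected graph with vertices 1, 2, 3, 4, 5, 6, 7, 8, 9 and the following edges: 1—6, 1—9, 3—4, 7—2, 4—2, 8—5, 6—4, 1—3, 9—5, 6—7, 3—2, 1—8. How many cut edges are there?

0

The edges on the cycle 1-9-5-8-1 are not bridges since each lies on that cycle.
Every edge lies on some cycle, so there are no bridges.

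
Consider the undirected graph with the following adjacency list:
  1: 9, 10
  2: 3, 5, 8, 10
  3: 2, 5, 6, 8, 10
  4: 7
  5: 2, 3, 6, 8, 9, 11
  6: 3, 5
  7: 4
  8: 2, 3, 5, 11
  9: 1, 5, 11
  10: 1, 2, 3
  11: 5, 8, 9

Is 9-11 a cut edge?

No

After removing 9-11, the path 9-5-11 still connects them, so the edge is not a bridge.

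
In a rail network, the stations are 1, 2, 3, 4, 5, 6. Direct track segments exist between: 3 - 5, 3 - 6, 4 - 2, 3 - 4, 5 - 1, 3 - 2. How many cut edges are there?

The edges on the cycle 3-4-2-3 are not bridges since each lies on that cycle.
But removing 3 - 5 disconnects 3 from 5; removing 5 - 1 disconnects 5 from 1; removing 3 - 6 disconnects 3 from 6 — these are bridges.
That makes 3 bridges.

3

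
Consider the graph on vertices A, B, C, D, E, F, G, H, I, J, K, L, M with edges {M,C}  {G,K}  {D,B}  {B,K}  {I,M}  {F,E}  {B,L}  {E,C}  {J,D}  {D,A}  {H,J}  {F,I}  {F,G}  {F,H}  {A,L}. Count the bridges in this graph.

The edges on the cycle D-A-L-B-D are not bridges since each lies on that cycle.
Every edge lies on some cycle, so there are no bridges.

0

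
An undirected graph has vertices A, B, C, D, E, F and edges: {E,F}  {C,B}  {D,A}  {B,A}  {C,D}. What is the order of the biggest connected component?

4

Starting from E we can reach E, F. That is one component of size 2.
Starting from A we can reach A, B, C, D. That is one component of size 4.
The largest has 4 vertices.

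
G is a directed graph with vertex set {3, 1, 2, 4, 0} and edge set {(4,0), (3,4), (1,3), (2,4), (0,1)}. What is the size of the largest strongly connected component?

4

{0, 1, 3, 4} are all mutually reachable — one SCC of size 4.
{2} is an SCC by itself.
The largest has 4 vertices.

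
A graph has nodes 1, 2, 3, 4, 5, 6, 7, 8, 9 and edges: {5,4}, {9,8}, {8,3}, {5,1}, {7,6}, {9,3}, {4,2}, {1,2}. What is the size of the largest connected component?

4

Starting from 6 we can reach 6, 7. That is one component of size 2.
Starting from 3 we can reach 3, 8, 9. That is one component of size 3.
Starting from 1 we can reach 1, 2, 4, 5. That is one component of size 4.
The largest has 4 vertices.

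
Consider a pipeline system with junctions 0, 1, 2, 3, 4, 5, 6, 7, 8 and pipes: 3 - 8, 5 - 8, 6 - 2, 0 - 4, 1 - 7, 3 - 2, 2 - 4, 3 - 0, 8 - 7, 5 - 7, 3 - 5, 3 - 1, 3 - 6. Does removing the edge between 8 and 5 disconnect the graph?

After removing 8 - 5, the path 8-3-5 still connects them, so the edge is not a bridge.

No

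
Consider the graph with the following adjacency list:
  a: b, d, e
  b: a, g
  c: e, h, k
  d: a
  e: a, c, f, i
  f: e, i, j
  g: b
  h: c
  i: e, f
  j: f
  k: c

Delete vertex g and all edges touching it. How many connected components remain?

1

With g gone, the remaining components are: {a, b, c, d, e, f, h, i, j, k}.
That is 1 component.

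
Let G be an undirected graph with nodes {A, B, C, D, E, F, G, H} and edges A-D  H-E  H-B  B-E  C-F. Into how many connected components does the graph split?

4

G is isolated — a component by itself.
Starting from A we can reach A, D. That is one component of size 2.
Starting from C we can reach C, F. That is one component of size 2.
Starting from B we can reach B, E, H. That is one component of size 3.
Total: 4 components.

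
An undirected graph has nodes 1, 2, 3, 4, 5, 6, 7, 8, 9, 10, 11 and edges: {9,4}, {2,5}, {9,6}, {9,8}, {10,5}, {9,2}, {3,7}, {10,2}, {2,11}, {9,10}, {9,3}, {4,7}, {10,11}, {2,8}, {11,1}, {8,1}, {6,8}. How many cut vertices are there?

Removing 9 increases the component count from 1 to 2, so 9 is a cut vertex.
By contrast removing 7 leaves 1 component; it is not a cut vertex. No other vertex is a cut vertex either.

1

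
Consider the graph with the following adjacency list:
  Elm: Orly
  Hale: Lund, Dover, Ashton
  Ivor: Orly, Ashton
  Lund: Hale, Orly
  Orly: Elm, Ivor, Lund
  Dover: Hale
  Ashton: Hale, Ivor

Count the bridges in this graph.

2

The edges on the cycle Ashton-Hale-Lund-Orly-Ivor-Ashton are not bridges since each lies on that cycle.
But removing Orly-Elm disconnects Orly from Elm; removing Hale-Dover disconnects Hale from Dover — these are bridges.
That makes 2 bridges.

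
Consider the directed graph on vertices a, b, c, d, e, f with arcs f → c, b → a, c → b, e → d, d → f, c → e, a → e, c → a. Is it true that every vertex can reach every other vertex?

Yes

From a we can reach every vertex (a, b, c, d, e, f), and every vertex can reach a (a, b, c, d, e, f). So the whole graph is one strongly connected component.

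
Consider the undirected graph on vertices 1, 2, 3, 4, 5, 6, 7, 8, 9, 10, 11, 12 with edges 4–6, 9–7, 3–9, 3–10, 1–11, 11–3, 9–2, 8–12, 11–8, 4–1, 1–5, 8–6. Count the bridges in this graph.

7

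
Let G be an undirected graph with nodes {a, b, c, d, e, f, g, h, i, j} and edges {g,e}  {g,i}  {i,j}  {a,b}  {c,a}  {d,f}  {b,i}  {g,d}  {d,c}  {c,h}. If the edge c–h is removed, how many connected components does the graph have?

2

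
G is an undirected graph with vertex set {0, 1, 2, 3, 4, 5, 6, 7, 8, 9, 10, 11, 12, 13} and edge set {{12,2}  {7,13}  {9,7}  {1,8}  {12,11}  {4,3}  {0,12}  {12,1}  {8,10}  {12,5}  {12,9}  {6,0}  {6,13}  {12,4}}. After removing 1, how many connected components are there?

With 1 gone, the remaining components are: {8, 10}; {0, 2, 3, 4, 5, 6, 7, 9, 11, 12, 13}.
That is 2 components.

2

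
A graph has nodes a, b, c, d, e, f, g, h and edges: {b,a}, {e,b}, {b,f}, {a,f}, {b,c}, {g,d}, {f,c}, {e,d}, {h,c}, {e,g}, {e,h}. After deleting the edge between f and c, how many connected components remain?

f and c are still connected via f-b-c, so the component count stays at 1.

1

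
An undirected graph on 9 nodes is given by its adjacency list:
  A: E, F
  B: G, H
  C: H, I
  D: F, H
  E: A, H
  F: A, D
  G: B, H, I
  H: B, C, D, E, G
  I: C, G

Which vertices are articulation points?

H

Removing H increases the component count from 1 to 2, so H is a cut vertex.
By contrast removing F leaves 1 component; it is not a cut vertex. No other vertex is a cut vertex either.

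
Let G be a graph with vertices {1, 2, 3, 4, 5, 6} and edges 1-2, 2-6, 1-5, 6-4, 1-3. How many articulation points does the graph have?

Removing 1 increases the component count from 1 to 3, so 1 is a cut vertex.
Removing 2 increases the component count from 1 to 2, so 2 is a cut vertex.
Removing 6 increases the component count from 1 to 2, so 6 is a cut vertex.
By contrast removing 5 leaves 1 component; it is not a cut vertex. No other vertex is a cut vertex either.

3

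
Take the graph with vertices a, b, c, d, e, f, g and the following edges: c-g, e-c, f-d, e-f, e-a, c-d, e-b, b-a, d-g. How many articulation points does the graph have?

1

Removing e increases the component count from 1 to 2, so e is a cut vertex.
By contrast removing f leaves 1 component; it is not a cut vertex. No other vertex is a cut vertex either.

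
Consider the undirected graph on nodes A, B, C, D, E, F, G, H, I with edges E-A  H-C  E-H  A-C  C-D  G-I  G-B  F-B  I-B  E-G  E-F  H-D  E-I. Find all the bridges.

none

The edges on the cycle E-G-I-E are not bridges since each lies on that cycle.
Every edge lies on some cycle, so there are no bridges.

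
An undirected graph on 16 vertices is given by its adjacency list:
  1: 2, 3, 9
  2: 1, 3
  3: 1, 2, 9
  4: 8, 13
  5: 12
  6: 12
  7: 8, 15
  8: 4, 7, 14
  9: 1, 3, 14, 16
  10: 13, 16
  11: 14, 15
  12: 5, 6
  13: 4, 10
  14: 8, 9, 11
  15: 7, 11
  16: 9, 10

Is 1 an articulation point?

No

Deleting 1 leaves 2 components (was 2), so 1 is not a cut vertex.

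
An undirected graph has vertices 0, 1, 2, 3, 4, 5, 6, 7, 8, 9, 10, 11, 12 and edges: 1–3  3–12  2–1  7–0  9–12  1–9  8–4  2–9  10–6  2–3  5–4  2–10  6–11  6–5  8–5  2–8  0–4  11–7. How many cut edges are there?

0

The edges on the cycle 2-1-3-2 are not bridges since each lies on that cycle.
Every edge lies on some cycle, so there are no bridges.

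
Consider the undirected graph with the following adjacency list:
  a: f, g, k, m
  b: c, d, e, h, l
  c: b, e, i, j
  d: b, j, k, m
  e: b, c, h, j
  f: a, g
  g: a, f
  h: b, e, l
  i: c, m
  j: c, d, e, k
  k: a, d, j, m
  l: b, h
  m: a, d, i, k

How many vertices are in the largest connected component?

Starting from a we can reach a, b, c, d, e, f, g, h, i, j, k, l, m. That is one component of size 13.
The largest has 13 vertices.

13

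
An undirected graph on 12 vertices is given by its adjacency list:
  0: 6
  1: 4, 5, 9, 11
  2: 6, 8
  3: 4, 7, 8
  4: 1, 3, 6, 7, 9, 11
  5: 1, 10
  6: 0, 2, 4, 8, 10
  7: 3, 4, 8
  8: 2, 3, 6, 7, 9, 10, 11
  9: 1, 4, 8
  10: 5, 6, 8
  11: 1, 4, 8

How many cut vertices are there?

1

Removing 6 increases the component count from 1 to 2, so 6 is a cut vertex.
By contrast removing 10 leaves 1 component; it is not a cut vertex. No other vertex is a cut vertex either.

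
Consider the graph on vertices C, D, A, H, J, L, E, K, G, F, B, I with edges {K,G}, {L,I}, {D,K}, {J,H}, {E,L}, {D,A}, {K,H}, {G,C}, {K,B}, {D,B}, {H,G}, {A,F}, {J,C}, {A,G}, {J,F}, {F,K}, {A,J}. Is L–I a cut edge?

Removing L–I leaves no path between L and I: the component count goes from 2 to 3. So it is a bridge.

Yes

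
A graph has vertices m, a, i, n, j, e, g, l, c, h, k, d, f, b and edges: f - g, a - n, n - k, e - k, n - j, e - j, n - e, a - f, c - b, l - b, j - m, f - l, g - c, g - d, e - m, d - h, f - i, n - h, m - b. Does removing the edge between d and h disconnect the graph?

No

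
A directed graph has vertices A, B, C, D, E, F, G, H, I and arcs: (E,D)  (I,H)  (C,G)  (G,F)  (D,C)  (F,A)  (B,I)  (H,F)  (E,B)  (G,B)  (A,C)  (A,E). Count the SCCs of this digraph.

{A, B, C, D, E, F, G, H, I} are all mutually reachable — one SCC of size 9.
That gives 1 strongly connected component.

1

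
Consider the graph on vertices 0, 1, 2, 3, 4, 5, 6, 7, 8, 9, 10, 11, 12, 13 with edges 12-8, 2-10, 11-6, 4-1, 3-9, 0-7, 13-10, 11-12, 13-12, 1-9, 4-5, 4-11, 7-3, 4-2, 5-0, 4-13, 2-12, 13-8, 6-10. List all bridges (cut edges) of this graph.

none

The edges on the cycle 4-11-6-10-13-4 are not bridges since each lies on that cycle.
Every edge lies on some cycle, so there are no bridges.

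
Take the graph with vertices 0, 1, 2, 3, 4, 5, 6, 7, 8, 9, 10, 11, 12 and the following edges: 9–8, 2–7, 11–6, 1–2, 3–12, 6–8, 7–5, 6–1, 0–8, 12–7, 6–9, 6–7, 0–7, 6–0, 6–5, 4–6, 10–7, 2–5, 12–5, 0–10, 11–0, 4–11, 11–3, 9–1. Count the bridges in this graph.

0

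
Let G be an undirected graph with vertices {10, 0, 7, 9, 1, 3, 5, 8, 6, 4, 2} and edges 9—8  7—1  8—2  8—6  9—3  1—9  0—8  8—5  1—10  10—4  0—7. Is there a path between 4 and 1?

Yes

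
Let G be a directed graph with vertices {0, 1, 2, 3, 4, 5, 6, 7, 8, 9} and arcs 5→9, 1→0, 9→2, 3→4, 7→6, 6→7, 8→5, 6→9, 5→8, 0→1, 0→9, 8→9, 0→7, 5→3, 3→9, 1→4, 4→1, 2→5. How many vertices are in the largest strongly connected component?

10

{0, 1, 2, 3, 4, 5, 6, 7, 8, 9} are all mutually reachable — one SCC of size 10.
The largest has 10 vertices.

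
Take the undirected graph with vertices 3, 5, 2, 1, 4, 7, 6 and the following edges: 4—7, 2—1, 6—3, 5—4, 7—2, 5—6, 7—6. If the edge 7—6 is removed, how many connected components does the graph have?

1

7 and 6 are still connected via 7-4-5-6, so the component count stays at 1.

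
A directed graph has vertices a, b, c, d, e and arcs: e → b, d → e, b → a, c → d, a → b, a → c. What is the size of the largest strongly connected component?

{a, b, c, d, e} are all mutually reachable — one SCC of size 5.
The largest has 5 vertices.

5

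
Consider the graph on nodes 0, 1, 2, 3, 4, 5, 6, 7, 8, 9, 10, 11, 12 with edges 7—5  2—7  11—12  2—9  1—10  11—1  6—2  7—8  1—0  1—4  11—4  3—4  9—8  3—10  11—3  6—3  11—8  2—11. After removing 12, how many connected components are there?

1

With 12 gone, the remaining components are: {0, 1, 2, 3, 4, 5, 6, 7, 8, 9, 10, 11}.
That is 1 component.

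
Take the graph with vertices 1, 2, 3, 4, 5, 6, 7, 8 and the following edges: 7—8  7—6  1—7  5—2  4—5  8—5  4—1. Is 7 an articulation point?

Yes

Deleting 7 raises the number of components from 2 to 3, so 7 is a cut vertex.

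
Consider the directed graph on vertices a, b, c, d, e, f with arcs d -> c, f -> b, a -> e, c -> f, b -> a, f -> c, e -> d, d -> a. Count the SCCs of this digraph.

1

{a, b, c, d, e, f} are all mutually reachable — one SCC of size 6.
That gives 1 strongly connected component.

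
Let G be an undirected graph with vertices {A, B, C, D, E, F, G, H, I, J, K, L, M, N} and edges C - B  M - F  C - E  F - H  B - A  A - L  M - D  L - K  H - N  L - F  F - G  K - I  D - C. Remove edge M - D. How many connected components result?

M and D are still connected via M-F-L-A-B-C-D, so the component count stays at 2.

2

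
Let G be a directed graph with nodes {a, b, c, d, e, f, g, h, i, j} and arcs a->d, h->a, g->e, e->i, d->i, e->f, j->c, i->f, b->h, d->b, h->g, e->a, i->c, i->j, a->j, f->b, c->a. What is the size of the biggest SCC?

10

{a, b, c, d, e, f, g, h, i, j} are all mutually reachable — one SCC of size 10.
The largest has 10 vertices.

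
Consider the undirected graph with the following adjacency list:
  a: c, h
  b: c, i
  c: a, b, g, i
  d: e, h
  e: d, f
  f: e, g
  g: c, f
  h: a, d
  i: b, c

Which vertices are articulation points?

Removing c increases the component count from 1 to 2, so c is a cut vertex.
By contrast removing d leaves 1 component; it is not a cut vertex. No other vertex is a cut vertex either.

c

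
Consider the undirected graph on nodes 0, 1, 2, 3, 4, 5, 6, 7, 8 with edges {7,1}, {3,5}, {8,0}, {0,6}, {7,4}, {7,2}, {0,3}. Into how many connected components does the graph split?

2

Starting from 1 we can reach 1, 2, 4, 7. That is one component of size 4.
Starting from 0 we can reach 0, 3, 5, 6, 8. That is one component of size 5.
Total: 2 components.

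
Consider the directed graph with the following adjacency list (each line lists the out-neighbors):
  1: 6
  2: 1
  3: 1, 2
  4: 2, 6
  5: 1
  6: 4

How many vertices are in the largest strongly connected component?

4

{1, 2, 4, 6} are all mutually reachable — one SCC of size 4.
{3} is an SCC by itself.
{5} is an SCC by itself.
The largest has 4 vertices.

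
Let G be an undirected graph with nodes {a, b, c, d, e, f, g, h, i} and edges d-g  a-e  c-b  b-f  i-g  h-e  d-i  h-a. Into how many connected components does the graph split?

3

Starting from d we can reach d, g, i. That is one component of size 3.
Starting from b we can reach b, c, f. That is one component of size 3.
Starting from a we can reach a, e, h. That is one component of size 3.
Total: 3 components.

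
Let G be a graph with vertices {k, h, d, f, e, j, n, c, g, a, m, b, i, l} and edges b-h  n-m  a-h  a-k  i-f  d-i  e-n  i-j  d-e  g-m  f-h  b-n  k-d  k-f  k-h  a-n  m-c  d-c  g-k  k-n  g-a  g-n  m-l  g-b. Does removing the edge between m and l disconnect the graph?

Yes

Removing m-l leaves no path between m and l: the component count goes from 1 to 2. So it is a bridge.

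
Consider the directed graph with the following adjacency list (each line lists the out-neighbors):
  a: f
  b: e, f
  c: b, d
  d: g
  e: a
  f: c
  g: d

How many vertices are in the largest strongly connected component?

{a, b, c, e, f} are all mutually reachable — one SCC of size 5.
{d, g} are all mutually reachable — one SCC of size 2.
The largest has 5 vertices.

5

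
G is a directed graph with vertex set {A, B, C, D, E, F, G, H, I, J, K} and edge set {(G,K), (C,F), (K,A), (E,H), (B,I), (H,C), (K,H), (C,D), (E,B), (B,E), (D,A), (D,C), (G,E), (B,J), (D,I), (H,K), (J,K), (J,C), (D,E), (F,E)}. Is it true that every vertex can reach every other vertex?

There is no directed path from K to G, so the graph is not strongly connected.

No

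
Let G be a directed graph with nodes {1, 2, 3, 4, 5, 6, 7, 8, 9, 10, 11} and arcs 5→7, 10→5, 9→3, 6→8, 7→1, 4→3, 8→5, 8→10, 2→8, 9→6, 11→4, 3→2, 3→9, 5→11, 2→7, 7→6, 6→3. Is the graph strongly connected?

There is no directed path from 1 to 5, so the graph is not strongly connected.

No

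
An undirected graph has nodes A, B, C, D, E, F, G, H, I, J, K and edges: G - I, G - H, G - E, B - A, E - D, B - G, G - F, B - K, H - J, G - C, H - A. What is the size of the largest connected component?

11

Starting from A we can reach A, B, C, D, E, F, G, H, I, J, K. That is one component of size 11.
The largest has 11 vertices.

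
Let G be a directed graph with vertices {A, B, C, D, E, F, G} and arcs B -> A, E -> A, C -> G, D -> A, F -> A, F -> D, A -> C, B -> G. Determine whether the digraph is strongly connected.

No

There is no directed path from E to F, so the graph is not strongly connected.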